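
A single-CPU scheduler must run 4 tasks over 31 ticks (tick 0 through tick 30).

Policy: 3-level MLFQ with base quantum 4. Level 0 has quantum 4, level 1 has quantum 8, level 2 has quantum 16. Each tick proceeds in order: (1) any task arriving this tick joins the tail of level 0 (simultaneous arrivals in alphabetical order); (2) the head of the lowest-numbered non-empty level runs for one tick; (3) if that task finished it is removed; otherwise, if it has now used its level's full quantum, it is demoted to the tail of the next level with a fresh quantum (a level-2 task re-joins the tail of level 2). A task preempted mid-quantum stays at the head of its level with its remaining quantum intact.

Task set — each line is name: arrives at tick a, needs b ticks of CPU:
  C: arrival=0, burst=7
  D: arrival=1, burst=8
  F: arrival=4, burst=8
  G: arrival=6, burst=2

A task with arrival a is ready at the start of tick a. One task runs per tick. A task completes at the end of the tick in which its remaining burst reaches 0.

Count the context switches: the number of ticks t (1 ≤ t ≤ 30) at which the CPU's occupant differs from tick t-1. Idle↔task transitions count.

t=0: L0/L1/L2 = C/-/- → run C
t=1: L0/L1/L2 = CD/-/- → run C
t=2: L0/L1/L2 = CD/-/- → run C
t=3: L0/L1/L2 = CD/-/- → run C
t=4: L0/L1/L2 = DF/C/- → run D
t=5: L0/L1/L2 = DF/C/- → run D
t=6: L0/L1/L2 = DFG/C/- → run D
t=7: L0/L1/L2 = DFG/C/- → run D
t=8: L0/L1/L2 = FG/CD/- → run F
t=9: L0/L1/L2 = FG/CD/- → run F
t=10: L0/L1/L2 = FG/CD/- → run F
t=11: L0/L1/L2 = FG/CD/- → run F
t=12: L0/L1/L2 = G/CDF/- → run G
t=13: L0/L1/L2 = G/CDF/- → run G
t=14: L0/L1/L2 = -/CDF/- → run C
t=15: L0/L1/L2 = -/CDF/- → run C
t=16: L0/L1/L2 = -/CDF/- → run C
t=17: L0/L1/L2 = -/DF/- → run D
t=18: L0/L1/L2 = -/DF/- → run D
t=19: L0/L1/L2 = -/DF/- → run D
t=20: L0/L1/L2 = -/DF/- → run D
t=21: L0/L1/L2 = -/F/- → run F
t=22: L0/L1/L2 = -/F/- → run F
t=23: L0/L1/L2 = -/F/- → run F
t=24: L0/L1/L2 = -/F/- → run F
t=25: (idle)
t=26: (idle)
t=27: (idle)
t=28: (idle)
t=29: (idle)
t=30: (idle)

context switches = 7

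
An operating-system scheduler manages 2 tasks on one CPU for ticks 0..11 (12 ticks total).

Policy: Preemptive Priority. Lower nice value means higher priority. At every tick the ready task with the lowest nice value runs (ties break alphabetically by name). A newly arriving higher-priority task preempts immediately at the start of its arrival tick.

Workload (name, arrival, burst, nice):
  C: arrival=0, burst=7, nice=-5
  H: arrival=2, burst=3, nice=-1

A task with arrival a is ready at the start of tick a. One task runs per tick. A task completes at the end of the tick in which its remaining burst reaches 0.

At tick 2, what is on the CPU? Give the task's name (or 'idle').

running at tick 2 = C

t=0: ready={C} → run C
t=1: ready={C} → run C
t=2: ready={C,H} → run C
t=3: ready={C,H} → run C
t=4: ready={C,H} → run C
t=5: ready={C,H} → run C
t=6: ready={C,H} → run C
t=7: ready={H} → run H
t=8: ready={H} → run H
t=9: ready={H} → run H
t=10: (idle)
t=11: (idle)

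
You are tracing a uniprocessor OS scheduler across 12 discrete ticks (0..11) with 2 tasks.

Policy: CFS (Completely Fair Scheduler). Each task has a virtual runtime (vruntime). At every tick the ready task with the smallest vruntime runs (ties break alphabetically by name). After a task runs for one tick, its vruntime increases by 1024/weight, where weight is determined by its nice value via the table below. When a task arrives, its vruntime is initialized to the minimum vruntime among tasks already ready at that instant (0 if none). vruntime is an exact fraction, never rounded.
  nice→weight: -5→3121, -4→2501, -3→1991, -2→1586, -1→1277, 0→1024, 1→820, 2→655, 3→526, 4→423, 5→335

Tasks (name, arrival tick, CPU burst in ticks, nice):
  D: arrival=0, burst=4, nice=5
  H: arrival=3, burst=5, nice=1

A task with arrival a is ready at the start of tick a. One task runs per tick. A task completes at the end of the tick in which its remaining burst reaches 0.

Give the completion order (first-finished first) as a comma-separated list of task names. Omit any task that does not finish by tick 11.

t=0: vr[D=0] → run D
t=1: vr[D=1024/335] → run D
t=2: vr[D=2048/335] → run D
t=3: vr[D=3072/335 H=3072/335] → run D
t=4: vr[H=3072/335] → run H
t=5: vr[H=143104/13735] → run H
t=6: vr[H=160256/13735] → run H
t=7: vr[H=177408/13735] → run H
t=8: vr[H=38912/2747] → run H
t=9: (idle)
t=10: (idle)
t=11: (idle)

completion order = D, H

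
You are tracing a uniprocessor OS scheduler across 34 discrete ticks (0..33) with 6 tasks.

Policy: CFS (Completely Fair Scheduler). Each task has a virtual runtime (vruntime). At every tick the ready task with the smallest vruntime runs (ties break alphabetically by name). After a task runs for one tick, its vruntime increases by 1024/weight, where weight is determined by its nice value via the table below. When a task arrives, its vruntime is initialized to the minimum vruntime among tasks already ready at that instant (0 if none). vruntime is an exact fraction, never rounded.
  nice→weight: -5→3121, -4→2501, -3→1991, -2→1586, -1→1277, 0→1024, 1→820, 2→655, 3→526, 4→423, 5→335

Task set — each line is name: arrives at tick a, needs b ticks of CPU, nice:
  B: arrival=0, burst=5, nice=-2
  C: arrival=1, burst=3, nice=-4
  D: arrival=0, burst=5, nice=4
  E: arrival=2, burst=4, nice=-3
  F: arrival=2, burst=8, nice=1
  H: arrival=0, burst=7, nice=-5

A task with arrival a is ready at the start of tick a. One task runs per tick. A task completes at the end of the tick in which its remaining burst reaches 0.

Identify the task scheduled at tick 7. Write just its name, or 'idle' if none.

t=0: vr[B=0 D=0 H=0] → run B
t=1: vr[B=512/793 C=0 D=0 H=0] → run C
t=2: vr[B=512/793 C=1024/2501 D=0 E=0 F=0 H=0] → run D
t=3: vr[B=512/793 C=1024/2501 D=1024/423 E=0 F=0 H=0] → run E
t=4: vr[B=512/793 C=1024/2501 D=1024/423 E=1024/1991 F=0 H=0] → run F
t=5: vr[B=512/793 C=1024/2501 D=1024/423 E=1024/1991 F=256/205 H=0] → run H
t=6: vr[B=512/793 C=1024/2501 D=1024/423 E=1024/1991 F=256/205 H=1024/3121] → run H
t=7: vr[B=512/793 C=1024/2501 D=1024/423 E=1024/1991 F=256/205 H=2048/3121] → run C
t=8: vr[B=512/793 C=2048/2501 D=1024/423 E=1024/1991 F=256/205 H=2048/3121] → run E
t=9: vr[B=512/793 C=2048/2501 D=1024/423 E=2048/1991 F=256/205 H=2048/3121] → run B
t=10: vr[B=1024/793 C=2048/2501 D=1024/423 E=2048/1991 F=256/205 H=2048/3121] → run H
t=11: vr[B=1024/793 C=2048/2501 D=1024/423 E=2048/1991 F=256/205 H=3072/3121] → run C
t=12: vr[B=1024/793 D=1024/423 E=2048/1991 F=256/205 H=3072/3121] → run H
t=13: vr[B=1024/793 D=1024/423 E=2048/1991 F=256/205 H=4096/3121] → run E
t=14: vr[B=1024/793 D=1024/423 E=3072/1991 F=256/205 H=4096/3121] → run F
t=15: vr[B=1024/793 D=1024/423 E=3072/1991 F=512/205 H=4096/3121] → run B
t=16: vr[B=1536/793 D=1024/423 E=3072/1991 F=512/205 H=4096/3121] → run H
t=17: vr[B=1536/793 D=1024/423 E=3072/1991 F=512/205 H=5120/3121] → run E
t=18: vr[B=1536/793 D=1024/423 F=512/205 H=5120/3121] → run H
t=19: vr[B=1536/793 D=1024/423 F=512/205 H=6144/3121] → run B
t=20: vr[B=2048/793 D=1024/423 F=512/205 H=6144/3121] → run H
t=21: vr[B=2048/793 D=1024/423 F=512/205] → run D
t=22: vr[B=2048/793 D=2048/423 F=512/205] → run F
t=23: vr[B=2048/793 D=2048/423 F=768/205] → run B
t=24: vr[D=2048/423 F=768/205] → run F
t=25: vr[D=2048/423 F=1024/205] → run D
t=26: vr[D=1024/141 F=1024/205] → run F
t=27: vr[D=1024/141 F=256/41] → run F
t=28: vr[D=1024/141 F=1536/205] → run D
t=29: vr[D=4096/423 F=1536/205] → run F
t=30: vr[D=4096/423 F=1792/205] → run F
t=31: vr[D=4096/423] → run D
t=32: (idle)
t=33: (idle)

running at tick 7 = C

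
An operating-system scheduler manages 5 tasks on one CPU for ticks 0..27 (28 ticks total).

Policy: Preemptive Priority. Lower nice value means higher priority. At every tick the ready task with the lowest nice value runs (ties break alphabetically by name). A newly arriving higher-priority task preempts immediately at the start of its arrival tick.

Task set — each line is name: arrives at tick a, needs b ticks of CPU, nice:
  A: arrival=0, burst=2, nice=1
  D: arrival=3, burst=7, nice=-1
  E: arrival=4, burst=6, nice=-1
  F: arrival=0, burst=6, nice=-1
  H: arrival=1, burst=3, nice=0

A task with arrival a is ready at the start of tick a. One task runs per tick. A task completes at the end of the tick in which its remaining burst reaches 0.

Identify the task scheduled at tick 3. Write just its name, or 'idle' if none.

t=0: ready={A,F} → run F
t=1: ready={A,F,H} → run F
t=2: ready={A,F,H} → run F
t=3: ready={A,D,F,H} → run D
t=4: ready={A,D,E,F,H} → run D
t=5: ready={A,D,E,F,H} → run D
t=6: ready={A,D,E,F,H} → run D
t=7: ready={A,D,E,F,H} → run D
t=8: ready={A,D,E,F,H} → run D
t=9: ready={A,D,E,F,H} → run D
t=10: ready={A,E,F,H} → run E
t=11: ready={A,E,F,H} → run E
t=12: ready={A,E,F,H} → run E
t=13: ready={A,E,F,H} → run E
t=14: ready={A,E,F,H} → run E
t=15: ready={A,E,F,H} → run E
t=16: ready={A,F,H} → run F
t=17: ready={A,F,H} → run F
t=18: ready={A,F,H} → run F
t=19: ready={A,H} → run H
t=20: ready={A,H} → run H
t=21: ready={A,H} → run H
t=22: ready={A} → run A
t=23: ready={A} → run A
t=24: (idle)
t=25: (idle)
t=26: (idle)
t=27: (idle)

running at tick 3 = D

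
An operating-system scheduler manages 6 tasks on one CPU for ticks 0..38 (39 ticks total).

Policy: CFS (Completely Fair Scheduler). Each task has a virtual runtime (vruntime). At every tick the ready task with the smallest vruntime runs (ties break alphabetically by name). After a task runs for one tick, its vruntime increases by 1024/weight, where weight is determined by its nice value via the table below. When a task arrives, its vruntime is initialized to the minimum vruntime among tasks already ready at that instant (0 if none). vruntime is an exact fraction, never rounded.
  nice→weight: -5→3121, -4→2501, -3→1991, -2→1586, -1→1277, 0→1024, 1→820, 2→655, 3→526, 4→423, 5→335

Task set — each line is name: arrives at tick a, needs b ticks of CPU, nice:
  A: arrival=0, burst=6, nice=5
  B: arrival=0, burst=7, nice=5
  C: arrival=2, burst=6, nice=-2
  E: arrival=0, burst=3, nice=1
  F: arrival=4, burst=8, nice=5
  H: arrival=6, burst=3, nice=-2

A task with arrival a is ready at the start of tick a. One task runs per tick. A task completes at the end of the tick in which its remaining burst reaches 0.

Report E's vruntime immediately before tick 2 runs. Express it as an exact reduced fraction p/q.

vruntime(E, start of tick 2) = 0/1

t=0: vr[A=0 B=0 E=0] → run A
t=1: vr[A=1024/335 B=0 E=0] → run B
t=2: vr[A=1024/335 B=1024/335 C=0 E=0] → run C
t=3: vr[A=1024/335 B=1024/335 C=512/793 E=0] → run E
t=4: vr[A=1024/335 B=1024/335 C=512/793 E=256/205 F=512/793] → run C
t=5: vr[A=1024/335 B=1024/335 C=1024/793 E=256/205 F=512/793] → run F
t=6: vr[A=1024/335 B=1024/335 C=1024/793 E=256/205 F=983552/265655 H=256/205] → run E
t=7: vr[A=1024/335 B=1024/335 C=1024/793 E=512/205 F=983552/265655 H=256/205] → run H
t=8: vr[A=1024/335 B=1024/335 C=1024/793 E=512/205 F=983552/265655 H=307968/162565] → run C
t=9: vr[A=1024/335 B=1024/335 C=1536/793 E=512/205 F=983552/265655 H=307968/162565] → run H
t=10: vr[A=1024/335 B=1024/335 C=1536/793 E=512/205 F=983552/265655 H=412928/162565] → run C
t=11: vr[A=1024/335 B=1024/335 C=2048/793 E=512/205 F=983552/265655 H=412928/162565] → run E
t=12: vr[A=1024/335 B=1024/335 C=2048/793 F=983552/265655 H=412928/162565] → run H
t=13: vr[A=1024/335 B=1024/335 C=2048/793 F=983552/265655] → run C
t=14: vr[A=1024/335 B=1024/335 C=2560/793 F=983552/265655] → run A
t=15: vr[A=2048/335 B=1024/335 C=2560/793 F=983552/265655] → run B
t=16: vr[A=2048/335 B=2048/335 C=2560/793 F=983552/265655] → run C
t=17: vr[A=2048/335 B=2048/335 F=983552/265655] → run F
t=18: vr[A=2048/335 B=2048/335 F=1795584/265655] → run A
t=19: vr[A=3072/335 B=2048/335 F=1795584/265655] → run B
t=20: vr[A=3072/335 B=3072/335 F=1795584/265655] → run F
t=21: vr[A=3072/335 B=3072/335 F=2607616/265655] → run A
t=22: vr[A=4096/335 B=3072/335 F=2607616/265655] → run B
t=23: vr[A=4096/335 B=4096/335 F=2607616/265655] → run F
t=24: vr[A=4096/335 B=4096/335 F=3419648/265655] → run A
t=25: vr[A=1024/67 B=4096/335 F=3419648/265655] → run B
t=26: vr[A=1024/67 B=1024/67 F=3419648/265655] → run F
t=27: vr[A=1024/67 B=1024/67 F=846336/53131] → run A
t=28: vr[B=1024/67 F=846336/53131] → run B
t=29: vr[B=6144/335 F=846336/53131] → run F
t=30: vr[B=6144/335 F=5043712/265655] → run B
t=31: vr[F=5043712/265655] → run F
t=32: vr[F=5855744/265655] → run F
t=33: (idle)
t=34: (idle)
t=35: (idle)
t=36: (idle)
t=37: (idle)
t=38: (idle)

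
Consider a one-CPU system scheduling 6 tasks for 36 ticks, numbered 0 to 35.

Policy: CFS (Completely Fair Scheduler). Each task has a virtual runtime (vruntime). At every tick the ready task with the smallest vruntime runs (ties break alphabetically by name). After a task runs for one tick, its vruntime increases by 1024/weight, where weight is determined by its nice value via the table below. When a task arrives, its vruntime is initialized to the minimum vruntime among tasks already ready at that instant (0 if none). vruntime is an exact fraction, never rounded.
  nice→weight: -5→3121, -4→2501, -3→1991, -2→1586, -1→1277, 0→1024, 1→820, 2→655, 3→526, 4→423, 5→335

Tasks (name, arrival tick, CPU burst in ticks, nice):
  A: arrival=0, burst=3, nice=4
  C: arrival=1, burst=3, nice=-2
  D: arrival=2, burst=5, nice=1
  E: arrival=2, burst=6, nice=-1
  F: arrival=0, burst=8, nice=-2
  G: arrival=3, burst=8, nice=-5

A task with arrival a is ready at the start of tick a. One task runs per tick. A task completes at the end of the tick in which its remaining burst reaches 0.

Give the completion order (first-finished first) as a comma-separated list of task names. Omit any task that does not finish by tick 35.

t=0: vr[A=0 F=0] → run A
t=1: vr[A=1024/423 C=0 F=0] → run C
t=2: vr[A=1024/423 C=512/793 D=0 E=0 F=0] → run D
t=3: vr[A=1024/423 C=512/793 D=256/205 E=0 F=0 G=0] → run E
t=4: vr[A=1024/423 C=512/793 D=256/205 E=1024/1277 F=0 G=0] → run F
t=5: vr[A=1024/423 C=512/793 D=256/205 E=1024/1277 F=512/793 G=0] → run G
t=6: vr[A=1024/423 C=512/793 D=256/205 E=1024/1277 F=512/793 G=1024/3121] → run G
t=7: vr[A=1024/423 C=512/793 D=256/205 E=1024/1277 F=512/793 G=2048/3121] → run C
t=8: vr[A=1024/423 C=1024/793 D=256/205 E=1024/1277 F=512/793 G=2048/3121] → run F
t=9: vr[A=1024/423 C=1024/793 D=256/205 E=1024/1277 F=1024/793 G=2048/3121] → run G
t=10: vr[A=1024/423 C=1024/793 D=256/205 E=1024/1277 F=1024/793 G=3072/3121] → run E
t=11: vr[A=1024/423 C=1024/793 D=256/205 E=2048/1277 F=1024/793 G=3072/3121] → run G
t=12: vr[A=1024/423 C=1024/793 D=256/205 E=2048/1277 F=1024/793 G=4096/3121] → run D
t=13: vr[A=1024/423 C=1024/793 D=512/205 E=2048/1277 F=1024/793 G=4096/3121] → run C
t=14: vr[A=1024/423 D=512/205 E=2048/1277 F=1024/793 G=4096/3121] → run F
t=15: vr[A=1024/423 D=512/205 E=2048/1277 F=1536/793 G=4096/3121] → run G
t=16: vr[A=1024/423 D=512/205 E=2048/1277 F=1536/793 G=5120/3121] → run E
t=17: vr[A=1024/423 D=512/205 E=3072/1277 F=1536/793 G=5120/3121] → run G
t=18: vr[A=1024/423 D=512/205 E=3072/1277 F=1536/793 G=6144/3121] → run F
t=19: vr[A=1024/423 D=512/205 E=3072/1277 F=2048/793 G=6144/3121] → run G
t=20: vr[A=1024/423 D=512/205 E=3072/1277 F=2048/793 G=7168/3121] → run G
t=21: vr[A=1024/423 D=512/205 E=3072/1277 F=2048/793] → run E
t=22: vr[A=1024/423 D=512/205 E=4096/1277 F=2048/793] → run A
t=23: vr[A=2048/423 D=512/205 E=4096/1277 F=2048/793] → run D
t=24: vr[A=2048/423 D=768/205 E=4096/1277 F=2048/793] → run F
t=25: vr[A=2048/423 D=768/205 E=4096/1277 F=2560/793] → run E
t=26: vr[A=2048/423 D=768/205 E=5120/1277 F=2560/793] → run F
t=27: vr[A=2048/423 D=768/205 E=5120/1277 F=3072/793] → run D
t=28: vr[A=2048/423 D=1024/205 E=5120/1277 F=3072/793] → run F
t=29: vr[A=2048/423 D=1024/205 E=5120/1277 F=3584/793] → run E
t=30: vr[A=2048/423 D=1024/205 F=3584/793] → run F
t=31: vr[A=2048/423 D=1024/205] → run A
t=32: vr[D=1024/205] → run D
t=33: (idle)
t=34: (idle)
t=35: (idle)

completion order = C, G, E, F, A, D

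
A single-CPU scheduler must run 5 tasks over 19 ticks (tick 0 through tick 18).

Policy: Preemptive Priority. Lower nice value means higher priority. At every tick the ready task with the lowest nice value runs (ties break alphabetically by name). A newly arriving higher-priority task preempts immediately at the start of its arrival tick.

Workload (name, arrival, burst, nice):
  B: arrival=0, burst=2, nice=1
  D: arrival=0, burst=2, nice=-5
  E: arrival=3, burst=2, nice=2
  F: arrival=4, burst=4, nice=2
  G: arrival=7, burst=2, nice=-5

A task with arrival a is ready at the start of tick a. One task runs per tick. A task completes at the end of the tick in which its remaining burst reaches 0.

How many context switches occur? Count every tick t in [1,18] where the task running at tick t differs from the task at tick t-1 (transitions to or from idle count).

t=0: ready={B,D} → run D
t=1: ready={B,D} → run D
t=2: ready={B} → run B
t=3: ready={B,E} → run B
t=4: ready={E,F} → run E
t=5: ready={E,F} → run E
t=6: ready={F} → run F
t=7: ready={F,G} → run G
t=8: ready={F,G} → run G
t=9: ready={F} → run F
t=10: ready={F} → run F
t=11: ready={F} → run F
t=12: (idle)
t=13: (idle)
t=14: (idle)
t=15: (idle)
t=16: (idle)
t=17: (idle)
t=18: (idle)

context switches = 6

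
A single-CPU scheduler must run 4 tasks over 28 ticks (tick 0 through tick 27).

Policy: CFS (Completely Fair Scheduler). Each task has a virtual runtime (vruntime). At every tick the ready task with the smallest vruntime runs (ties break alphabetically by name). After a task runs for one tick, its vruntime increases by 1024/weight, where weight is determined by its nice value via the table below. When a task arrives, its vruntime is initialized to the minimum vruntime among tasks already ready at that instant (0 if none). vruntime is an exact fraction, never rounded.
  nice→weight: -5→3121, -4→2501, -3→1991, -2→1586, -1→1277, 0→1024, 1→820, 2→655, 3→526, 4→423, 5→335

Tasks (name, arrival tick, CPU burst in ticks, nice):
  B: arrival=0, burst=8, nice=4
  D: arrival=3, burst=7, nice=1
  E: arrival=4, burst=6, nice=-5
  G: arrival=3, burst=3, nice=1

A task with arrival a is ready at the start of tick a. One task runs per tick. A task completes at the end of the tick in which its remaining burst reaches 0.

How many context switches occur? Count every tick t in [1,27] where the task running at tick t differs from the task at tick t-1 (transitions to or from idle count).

context switches = 17

t=0: vr[B=0] → run B
t=1: vr[B=1024/423] → run B
t=2: vr[B=2048/423] → run B
t=3: vr[B=1024/141 D=1024/141 G=1024/141] → run B
t=4: vr[B=4096/423 D=1024/141 E=1024/141 G=1024/141] → run D
t=5: vr[B=4096/423 D=246016/28905 E=1024/141 G=1024/141] → run E
t=6: vr[B=4096/423 D=246016/28905 E=3340288/440061 G=1024/141] → run G
t=7: vr[B=4096/423 D=246016/28905 E=3340288/440061 G=246016/28905] → run E
t=8: vr[B=4096/423 D=246016/28905 E=3484672/440061 G=246016/28905] → run E
t=9: vr[B=4096/423 D=246016/28905 E=3629056/440061 G=246016/28905] → run E
t=10: vr[B=4096/423 D=246016/28905 E=3773440/440061 G=246016/28905] → run D
t=11: vr[B=4096/423 D=282112/28905 E=3773440/440061 G=246016/28905] → run G
t=12: vr[B=4096/423 D=282112/28905 E=3773440/440061 G=282112/28905] → run E
t=13: vr[B=4096/423 D=282112/28905 E=3917824/440061 G=282112/28905] → run E
t=14: vr[B=4096/423 D=282112/28905 G=282112/28905] → run B
t=15: vr[B=5120/423 D=282112/28905 G=282112/28905] → run D
t=16: vr[B=5120/423 D=318208/28905 G=282112/28905] → run G
t=17: vr[B=5120/423 D=318208/28905] → run D
t=18: vr[B=5120/423 D=354304/28905] → run B
t=19: vr[B=2048/141 D=354304/28905] → run D
t=20: vr[B=2048/141 D=78080/5781] → run D
t=21: vr[B=2048/141 D=426496/28905] → run B
t=22: vr[B=7168/423 D=426496/28905] → run D
t=23: vr[B=7168/423] → run B
t=24: (idle)
t=25: (idle)
t=26: (idle)
t=27: (idle)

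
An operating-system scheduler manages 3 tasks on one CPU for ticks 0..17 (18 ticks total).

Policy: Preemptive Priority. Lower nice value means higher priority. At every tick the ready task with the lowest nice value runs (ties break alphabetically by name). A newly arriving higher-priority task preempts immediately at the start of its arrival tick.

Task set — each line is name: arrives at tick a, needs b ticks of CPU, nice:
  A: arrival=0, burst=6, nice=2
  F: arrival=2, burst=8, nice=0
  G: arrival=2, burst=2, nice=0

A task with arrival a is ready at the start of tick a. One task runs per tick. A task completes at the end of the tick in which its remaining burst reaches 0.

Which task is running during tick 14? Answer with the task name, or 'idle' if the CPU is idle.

running at tick 14 = A

t=0: ready={A} → run A
t=1: ready={A} → run A
t=2: ready={A,F,G} → run F
t=3: ready={A,F,G} → run F
t=4: ready={A,F,G} → run F
t=5: ready={A,F,G} → run F
t=6: ready={A,F,G} → run F
t=7: ready={A,F,G} → run F
t=8: ready={A,F,G} → run F
t=9: ready={A,F,G} → run F
t=10: ready={A,G} → run G
t=11: ready={A,G} → run G
t=12: ready={A} → run A
t=13: ready={A} → run A
t=14: ready={A} → run A
t=15: ready={A} → run A
t=16: (idle)
t=17: (idle)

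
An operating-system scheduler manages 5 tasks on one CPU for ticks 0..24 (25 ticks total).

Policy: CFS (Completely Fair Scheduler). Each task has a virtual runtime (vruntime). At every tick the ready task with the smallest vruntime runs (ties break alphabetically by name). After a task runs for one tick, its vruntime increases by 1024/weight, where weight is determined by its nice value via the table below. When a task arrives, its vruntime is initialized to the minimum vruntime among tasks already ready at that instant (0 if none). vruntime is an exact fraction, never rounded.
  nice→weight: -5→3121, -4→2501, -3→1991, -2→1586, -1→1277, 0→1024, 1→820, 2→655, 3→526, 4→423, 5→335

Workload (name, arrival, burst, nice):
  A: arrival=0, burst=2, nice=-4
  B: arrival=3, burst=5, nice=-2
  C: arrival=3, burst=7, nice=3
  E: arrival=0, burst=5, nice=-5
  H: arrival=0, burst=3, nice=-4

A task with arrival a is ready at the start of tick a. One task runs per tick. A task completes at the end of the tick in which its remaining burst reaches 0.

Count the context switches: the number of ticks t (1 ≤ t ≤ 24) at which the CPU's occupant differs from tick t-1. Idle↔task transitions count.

t=0: vr[A=0 E=0 H=0] → run A
t=1: vr[A=1024/2501 E=0 H=0] → run E
t=2: vr[A=1024/2501 E=1024/3121 H=0] → run H
t=3: vr[A=1024/2501 B=1024/3121 C=1024/3121 E=1024/3121 H=1024/2501] → run B
t=4: vr[A=1024/2501 B=2409984/2474953 C=1024/3121 E=1024/3121 H=1024/2501] → run C
t=5: vr[A=1024/2501 B=2409984/2474953 C=1867264/820823 E=1024/3121 H=1024/2501] → run E
t=6: vr[A=1024/2501 B=2409984/2474953 C=1867264/820823 E=2048/3121 H=1024/2501] → run A
t=7: vr[B=2409984/2474953 C=1867264/820823 E=2048/3121 H=1024/2501] → run H
t=8: vr[B=2409984/2474953 C=1867264/820823 E=2048/3121 H=2048/2501] → run E
t=9: vr[B=2409984/2474953 C=1867264/820823 E=3072/3121 H=2048/2501] → run H
t=10: vr[B=2409984/2474953 C=1867264/820823 E=3072/3121] → run B
t=11: vr[B=4007936/2474953 C=1867264/820823 E=3072/3121] → run E
t=12: vr[B=4007936/2474953 C=1867264/820823 E=4096/3121] → run E
t=13: vr[B=4007936/2474953 C=1867264/820823] → run B
t=14: vr[B=5605888/2474953 C=1867264/820823] → run B
t=15: vr[B=7203840/2474953 C=1867264/820823] → run C
t=16: vr[B=7203840/2474953 C=3465216/820823] → run B
t=17: vr[C=3465216/820823] → run C
t=18: vr[C=5063168/820823] → run C
t=19: vr[C=6661120/820823] → run C
t=20: vr[C=8259072/820823] → run C
t=21: vr[C=9857024/820823] → run C
t=22: (idle)
t=23: (idle)
t=24: (idle)

context switches = 16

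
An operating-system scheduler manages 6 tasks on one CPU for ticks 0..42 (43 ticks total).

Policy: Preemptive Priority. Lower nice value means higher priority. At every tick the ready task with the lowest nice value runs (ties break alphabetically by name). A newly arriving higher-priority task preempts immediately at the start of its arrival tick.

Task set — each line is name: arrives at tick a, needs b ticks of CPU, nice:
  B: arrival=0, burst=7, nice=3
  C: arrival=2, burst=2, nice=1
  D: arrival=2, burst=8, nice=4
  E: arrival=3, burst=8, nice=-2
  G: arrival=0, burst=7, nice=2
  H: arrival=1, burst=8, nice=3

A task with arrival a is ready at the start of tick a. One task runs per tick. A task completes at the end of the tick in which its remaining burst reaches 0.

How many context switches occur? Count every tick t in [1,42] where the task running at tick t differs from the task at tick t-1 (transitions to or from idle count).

t=0: ready={B,G} → run G
t=1: ready={B,G,H} → run G
t=2: ready={B,C,D,G,H} → run C
t=3: ready={B,C,D,E,G,H} → run E
t=4: ready={B,C,D,E,G,H} → run E
t=5: ready={B,C,D,E,G,H} → run E
t=6: ready={B,C,D,E,G,H} → run E
t=7: ready={B,C,D,E,G,H} → run E
t=8: ready={B,C,D,E,G,H} → run E
t=9: ready={B,C,D,E,G,H} → run E
t=10: ready={B,C,D,E,G,H} → run E
t=11: ready={B,C,D,G,H} → run C
t=12: ready={B,D,G,H} → run G
t=13: ready={B,D,G,H} → run G
t=14: ready={B,D,G,H} → run G
t=15: ready={B,D,G,H} → run G
t=16: ready={B,D,G,H} → run G
t=17: ready={B,D,H} → run B
t=18: ready={B,D,H} → run B
t=19: ready={B,D,H} → run B
t=20: ready={B,D,H} → run B
t=21: ready={B,D,H} → run B
t=22: ready={B,D,H} → run B
t=23: ready={B,D,H} → run B
t=24: ready={D,H} → run H
t=25: ready={D,H} → run H
t=26: ready={D,H} → run H
t=27: ready={D,H} → run H
t=28: ready={D,H} → run H
t=29: ready={D,H} → run H
t=30: ready={D,H} → run H
t=31: ready={D,H} → run H
t=32: ready={D} → run D
t=33: ready={D} → run D
t=34: ready={D} → run D
t=35: ready={D} → run D
t=36: ready={D} → run D
t=37: ready={D} → run D
t=38: ready={D} → run D
t=39: ready={D} → run D
t=40: (idle)
t=41: (idle)
t=42: (idle)

context switches = 8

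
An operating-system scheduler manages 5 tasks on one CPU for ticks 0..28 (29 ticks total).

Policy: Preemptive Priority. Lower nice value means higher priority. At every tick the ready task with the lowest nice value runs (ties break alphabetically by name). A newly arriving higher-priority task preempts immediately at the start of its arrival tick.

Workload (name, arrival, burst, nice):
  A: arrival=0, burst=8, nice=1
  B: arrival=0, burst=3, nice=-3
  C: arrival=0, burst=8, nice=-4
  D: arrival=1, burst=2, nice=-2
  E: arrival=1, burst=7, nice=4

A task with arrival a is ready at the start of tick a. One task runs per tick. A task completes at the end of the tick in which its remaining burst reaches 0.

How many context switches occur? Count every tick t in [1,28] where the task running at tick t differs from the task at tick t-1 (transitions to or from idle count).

t=0: ready={A,B,C} → run C
t=1: ready={A,B,C,D,E} → run C
t=2: ready={A,B,C,D,E} → run C
t=3: ready={A,B,C,D,E} → run C
t=4: ready={A,B,C,D,E} → run C
t=5: ready={A,B,C,D,E} → run C
t=6: ready={A,B,C,D,E} → run C
t=7: ready={A,B,C,D,E} → run C
t=8: ready={A,B,D,E} → run B
t=9: ready={A,B,D,E} → run B
t=10: ready={A,B,D,E} → run B
t=11: ready={A,D,E} → run D
t=12: ready={A,D,E} → run D
t=13: ready={A,E} → run A
t=14: ready={A,E} → run A
t=15: ready={A,E} → run A
t=16: ready={A,E} → run A
t=17: ready={A,E} → run A
t=18: ready={A,E} → run A
t=19: ready={A,E} → run A
t=20: ready={A,E} → run A
t=21: ready={E} → run E
t=22: ready={E} → run E
t=23: ready={E} → run E
t=24: ready={E} → run E
t=25: ready={E} → run E
t=26: ready={E} → run E
t=27: ready={E} → run E
t=28: (idle)

context switches = 5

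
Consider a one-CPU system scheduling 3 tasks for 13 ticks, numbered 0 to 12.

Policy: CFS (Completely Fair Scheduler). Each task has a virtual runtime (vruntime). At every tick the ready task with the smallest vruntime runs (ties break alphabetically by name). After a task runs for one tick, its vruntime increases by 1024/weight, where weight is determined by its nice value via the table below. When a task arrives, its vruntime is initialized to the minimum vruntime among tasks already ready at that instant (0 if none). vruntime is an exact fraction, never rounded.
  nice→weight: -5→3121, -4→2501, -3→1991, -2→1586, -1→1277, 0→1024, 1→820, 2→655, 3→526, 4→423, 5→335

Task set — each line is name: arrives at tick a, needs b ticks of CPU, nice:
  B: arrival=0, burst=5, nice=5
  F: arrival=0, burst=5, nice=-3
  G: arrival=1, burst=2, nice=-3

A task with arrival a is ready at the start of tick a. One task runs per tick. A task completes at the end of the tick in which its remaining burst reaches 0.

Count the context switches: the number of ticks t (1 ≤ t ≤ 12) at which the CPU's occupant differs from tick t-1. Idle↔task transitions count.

t=0: vr[B=0 F=0] → run B
t=1: vr[B=1024/335 F=0 G=0] → run F
t=2: vr[B=1024/335 F=1024/1991 G=0] → run G
t=3: vr[B=1024/335 F=1024/1991 G=1024/1991] → run F
t=4: vr[B=1024/335 F=2048/1991 G=1024/1991] → run G
t=5: vr[B=1024/335 F=2048/1991] → run F
t=6: vr[B=1024/335 F=3072/1991] → run F
t=7: vr[B=1024/335 F=4096/1991] → run F
t=8: vr[B=1024/335] → run B
t=9: vr[B=2048/335] → run B
t=10: vr[B=3072/335] → run B
t=11: vr[B=4096/335] → run B
t=12: (idle)

context switches = 7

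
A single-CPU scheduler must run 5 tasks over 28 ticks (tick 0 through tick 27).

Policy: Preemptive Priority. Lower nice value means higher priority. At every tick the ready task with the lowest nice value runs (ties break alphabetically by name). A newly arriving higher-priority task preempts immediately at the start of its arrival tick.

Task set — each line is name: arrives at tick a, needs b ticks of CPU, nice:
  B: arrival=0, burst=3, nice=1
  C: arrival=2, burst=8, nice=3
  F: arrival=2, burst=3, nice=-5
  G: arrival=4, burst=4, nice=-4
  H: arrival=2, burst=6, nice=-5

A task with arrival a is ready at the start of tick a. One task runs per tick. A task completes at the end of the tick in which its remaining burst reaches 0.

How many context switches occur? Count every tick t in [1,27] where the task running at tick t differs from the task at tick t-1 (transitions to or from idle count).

context switches = 6

t=0: ready={B} → run B
t=1: ready={B} → run B
t=2: ready={B,C,F,H} → run F
t=3: ready={B,C,F,H} → run F
t=4: ready={B,C,F,G,H} → run F
t=5: ready={B,C,G,H} → run H
t=6: ready={B,C,G,H} → run H
t=7: ready={B,C,G,H} → run H
t=8: ready={B,C,G,H} → run H
t=9: ready={B,C,G,H} → run H
t=10: ready={B,C,G,H} → run H
t=11: ready={B,C,G} → run G
t=12: ready={B,C,G} → run G
t=13: ready={B,C,G} → run G
t=14: ready={B,C,G} → run G
t=15: ready={B,C} → run B
t=16: ready={C} → run C
t=17: ready={C} → run C
t=18: ready={C} → run C
t=19: ready={C} → run C
t=20: ready={C} → run C
t=21: ready={C} → run C
t=22: ready={C} → run C
t=23: ready={C} → run C
t=24: (idle)
t=25: (idle)
t=26: (idle)
t=27: (idle)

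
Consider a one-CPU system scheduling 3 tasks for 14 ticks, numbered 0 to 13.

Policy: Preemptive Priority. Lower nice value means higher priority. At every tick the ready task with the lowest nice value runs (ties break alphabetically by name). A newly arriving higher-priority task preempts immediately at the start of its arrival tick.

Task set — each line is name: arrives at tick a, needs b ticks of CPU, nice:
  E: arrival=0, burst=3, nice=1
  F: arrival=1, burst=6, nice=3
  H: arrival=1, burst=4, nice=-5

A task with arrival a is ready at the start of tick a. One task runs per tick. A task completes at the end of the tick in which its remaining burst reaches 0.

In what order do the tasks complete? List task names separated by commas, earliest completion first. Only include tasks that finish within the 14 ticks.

t=0: ready={E} → run E
t=1: ready={E,F,H} → run H
t=2: ready={E,F,H} → run H
t=3: ready={E,F,H} → run H
t=4: ready={E,F,H} → run H
t=5: ready={E,F} → run E
t=6: ready={E,F} → run E
t=7: ready={F} → run F
t=8: ready={F} → run F
t=9: ready={F} → run F
t=10: ready={F} → run F
t=11: ready={F} → run F
t=12: ready={F} → run F
t=13: (idle)

completion order = H, E, F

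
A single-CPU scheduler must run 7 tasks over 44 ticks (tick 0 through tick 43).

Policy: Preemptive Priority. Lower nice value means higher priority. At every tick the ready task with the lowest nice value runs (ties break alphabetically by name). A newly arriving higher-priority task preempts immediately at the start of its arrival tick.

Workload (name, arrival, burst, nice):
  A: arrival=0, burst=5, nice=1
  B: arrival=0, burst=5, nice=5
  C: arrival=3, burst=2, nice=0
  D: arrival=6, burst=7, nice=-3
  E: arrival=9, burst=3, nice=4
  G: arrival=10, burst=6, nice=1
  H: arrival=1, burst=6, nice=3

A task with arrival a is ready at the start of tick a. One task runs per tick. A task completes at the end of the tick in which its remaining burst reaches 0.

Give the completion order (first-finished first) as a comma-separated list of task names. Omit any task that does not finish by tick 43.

completion order = C, D, A, G, H, E, B

t=0: ready={A,B} → run A
t=1: ready={A,B,H} → run A
t=2: ready={A,B,H} → run A
t=3: ready={A,B,C,H} → run C
t=4: ready={A,B,C,H} → run C
t=5: ready={A,B,H} → run A
t=6: ready={A,B,D,H} → run D
t=7: ready={A,B,D,H} → run D
t=8: ready={A,B,D,H} → run D
t=9: ready={A,B,D,E,H} → run D
t=10: ready={A,B,D,E,G,H} → run D
t=11: ready={A,B,D,E,G,H} → run D
t=12: ready={A,B,D,E,G,H} → run D
t=13: ready={A,B,E,G,H} → run A
t=14: ready={B,E,G,H} → run G
t=15: ready={B,E,G,H} → run G
t=16: ready={B,E,G,H} → run G
t=17: ready={B,E,G,H} → run G
t=18: ready={B,E,G,H} → run G
t=19: ready={B,E,G,H} → run G
t=20: ready={B,E,H} → run H
t=21: ready={B,E,H} → run H
t=22: ready={B,E,H} → run H
t=23: ready={B,E,H} → run H
t=24: ready={B,E,H} → run H
t=25: ready={B,E,H} → run H
t=26: ready={B,E} → run E
t=27: ready={B,E} → run E
t=28: ready={B,E} → run E
t=29: ready={B} → run B
t=30: ready={B} → run B
t=31: ready={B} → run B
t=32: ready={B} → run B
t=33: ready={B} → run B
t=34: (idle)
t=35: (idle)
t=36: (idle)
t=37: (idle)
t=38: (idle)
t=39: (idle)
t=40: (idle)
t=41: (idle)
t=42: (idle)
t=43: (idle)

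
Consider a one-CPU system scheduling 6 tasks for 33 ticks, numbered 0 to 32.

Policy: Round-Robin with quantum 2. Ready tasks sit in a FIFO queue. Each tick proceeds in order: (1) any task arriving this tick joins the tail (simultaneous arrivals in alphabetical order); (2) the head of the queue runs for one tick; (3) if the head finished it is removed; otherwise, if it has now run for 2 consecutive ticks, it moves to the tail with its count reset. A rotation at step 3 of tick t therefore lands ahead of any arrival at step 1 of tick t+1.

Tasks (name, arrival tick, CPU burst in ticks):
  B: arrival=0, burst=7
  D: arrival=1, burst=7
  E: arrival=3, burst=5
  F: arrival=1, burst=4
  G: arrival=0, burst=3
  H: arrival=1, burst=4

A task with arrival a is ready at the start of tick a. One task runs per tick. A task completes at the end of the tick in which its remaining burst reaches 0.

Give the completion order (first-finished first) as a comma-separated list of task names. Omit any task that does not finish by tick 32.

completion order = G, F, H, B, E, D

t=0: queue=[B,G] q_used=0 → run B
t=1: queue=[B,G,D,F,H] q_used=1 → run B
t=2: queue=[G,D,F,H,B] q_used=0 → run G
t=3: queue=[G,D,F,H,B,E] q_used=1 → run G
t=4: queue=[D,F,H,B,E,G] q_used=0 → run D
t=5: queue=[D,F,H,B,E,G] q_used=1 → run D
t=6: queue=[F,H,B,E,G,D] q_used=0 → run F
t=7: queue=[F,H,B,E,G,D] q_used=1 → run F
t=8: queue=[H,B,E,G,D,F] q_used=0 → run H
t=9: queue=[H,B,E,G,D,F] q_used=1 → run H
t=10: queue=[B,E,G,D,F,H] q_used=0 → run B
t=11: queue=[B,E,G,D,F,H] q_used=1 → run B
t=12: queue=[E,G,D,F,H,B] q_used=0 → run E
t=13: queue=[E,G,D,F,H,B] q_used=1 → run E
t=14: queue=[G,D,F,H,B,E] q_used=0 → run G
t=15: queue=[D,F,H,B,E] q_used=0 → run D
t=16: queue=[D,F,H,B,E] q_used=1 → run D
t=17: queue=[F,H,B,E,D] q_used=0 → run F
t=18: queue=[F,H,B,E,D] q_used=1 → run F
t=19: queue=[H,B,E,D] q_used=0 → run H
t=20: queue=[H,B,E,D] q_used=1 → run H
t=21: queue=[B,E,D] q_used=0 → run B
t=22: queue=[B,E,D] q_used=1 → run B
t=23: queue=[E,D,B] q_used=0 → run E
t=24: queue=[E,D,B] q_used=1 → run E
t=25: queue=[D,B,E] q_used=0 → run D
t=26: queue=[D,B,E] q_used=1 → run D
t=27: queue=[B,E,D] q_used=0 → run B
t=28: queue=[E,D] q_used=0 → run E
t=29: queue=[D] q_used=0 → run D
t=30: (idle)
t=31: (idle)
t=32: (idle)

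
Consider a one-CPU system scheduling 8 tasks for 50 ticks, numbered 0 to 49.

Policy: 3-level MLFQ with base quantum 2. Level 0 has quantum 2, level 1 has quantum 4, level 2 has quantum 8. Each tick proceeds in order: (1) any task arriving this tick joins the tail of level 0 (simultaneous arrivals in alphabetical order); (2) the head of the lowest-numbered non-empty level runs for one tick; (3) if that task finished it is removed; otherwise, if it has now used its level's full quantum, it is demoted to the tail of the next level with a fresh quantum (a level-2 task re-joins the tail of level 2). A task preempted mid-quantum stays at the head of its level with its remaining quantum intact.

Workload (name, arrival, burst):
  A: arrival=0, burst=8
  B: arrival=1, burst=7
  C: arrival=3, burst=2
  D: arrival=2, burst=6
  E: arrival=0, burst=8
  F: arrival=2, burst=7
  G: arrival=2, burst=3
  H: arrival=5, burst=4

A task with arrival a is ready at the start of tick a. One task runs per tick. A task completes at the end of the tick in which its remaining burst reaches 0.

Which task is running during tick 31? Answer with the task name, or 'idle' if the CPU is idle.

t=0: L0/L1/L2 = AE/-/- → run A
t=1: L0/L1/L2 = AEB/-/- → run A
t=2: L0/L1/L2 = EBDFG/A/- → run E
t=3: L0/L1/L2 = EBDFGC/A/- → run E
t=4: L0/L1/L2 = BDFGC/AE/- → run B
t=5: L0/L1/L2 = BDFGCH/AE/- → run B
t=6: L0/L1/L2 = DFGCH/AEB/- → run D
t=7: L0/L1/L2 = DFGCH/AEB/- → run D
t=8: L0/L1/L2 = FGCH/AEBD/- → run F
t=9: L0/L1/L2 = FGCH/AEBD/- → run F
t=10: L0/L1/L2 = GCH/AEBDF/- → run G
t=11: L0/L1/L2 = GCH/AEBDF/- → run G
t=12: L0/L1/L2 = CH/AEBDFG/- → run C
t=13: L0/L1/L2 = CH/AEBDFG/- → run C
t=14: L0/L1/L2 = H/AEBDFG/- → run H
t=15: L0/L1/L2 = H/AEBDFG/- → run H
t=16: L0/L1/L2 = -/AEBDFGH/- → run A
t=17: L0/L1/L2 = -/AEBDFGH/- → run A
t=18: L0/L1/L2 = -/AEBDFGH/- → run A
t=19: L0/L1/L2 = -/AEBDFGH/- → run A
t=20: L0/L1/L2 = -/EBDFGH/A → run E
t=21: L0/L1/L2 = -/EBDFGH/A → run E
t=22: L0/L1/L2 = -/EBDFGH/A → run E
t=23: L0/L1/L2 = -/EBDFGH/A → run E
t=24: L0/L1/L2 = -/BDFGH/AE → run B
t=25: L0/L1/L2 = -/BDFGH/AE → run B
t=26: L0/L1/L2 = -/BDFGH/AE → run B
t=27: L0/L1/L2 = -/BDFGH/AE → run B
t=28: L0/L1/L2 = -/DFGH/AEB → run D
t=29: L0/L1/L2 = -/DFGH/AEB → run D
t=30: L0/L1/L2 = -/DFGH/AEB → run D
t=31: L0/L1/L2 = -/DFGH/AEB → run D
t=32: L0/L1/L2 = -/FGH/AEB → run F
t=33: L0/L1/L2 = -/FGH/AEB → run F
t=34: L0/L1/L2 = -/FGH/AEB → run F
t=35: L0/L1/L2 = -/FGH/AEB → run F
t=36: L0/L1/L2 = -/GH/AEBF → run G
t=37: L0/L1/L2 = -/H/AEBF → run H
t=38: L0/L1/L2 = -/H/AEBF → run H
t=39: L0/L1/L2 = -/-/AEBF → run A
t=40: L0/L1/L2 = -/-/AEBF → run A
t=41: L0/L1/L2 = -/-/EBF → run E
t=42: L0/L1/L2 = -/-/EBF → run E
t=43: L0/L1/L2 = -/-/BF → run B
t=44: L0/L1/L2 = -/-/F → run F
t=45: (idle)
t=46: (idle)
t=47: (idle)
t=48: (idle)
t=49: (idle)

running at tick 31 = D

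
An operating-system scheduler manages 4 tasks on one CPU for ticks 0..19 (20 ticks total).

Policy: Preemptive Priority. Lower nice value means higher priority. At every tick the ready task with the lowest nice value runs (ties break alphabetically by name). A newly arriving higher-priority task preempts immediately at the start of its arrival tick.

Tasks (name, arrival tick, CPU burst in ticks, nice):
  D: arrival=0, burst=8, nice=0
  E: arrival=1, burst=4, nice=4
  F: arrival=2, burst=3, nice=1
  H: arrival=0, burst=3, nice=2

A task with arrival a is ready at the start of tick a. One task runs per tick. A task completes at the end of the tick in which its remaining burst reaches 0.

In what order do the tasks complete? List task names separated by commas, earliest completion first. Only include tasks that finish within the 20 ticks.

completion order = D, F, H, E

t=0: ready={D,H} → run D
t=1: ready={D,E,H} → run D
t=2: ready={D,E,F,H} → run D
t=3: ready={D,E,F,H} → run D
t=4: ready={D,E,F,H} → run D
t=5: ready={D,E,F,H} → run D
t=6: ready={D,E,F,H} → run D
t=7: ready={D,E,F,H} → run D
t=8: ready={E,F,H} → run F
t=9: ready={E,F,H} → run F
t=10: ready={E,F,H} → run F
t=11: ready={E,H} → run H
t=12: ready={E,H} → run H
t=13: ready={E,H} → run H
t=14: ready={E} → run E
t=15: ready={E} → run E
t=16: ready={E} → run E
t=17: ready={E} → run E
t=18: (idle)
t=19: (idle)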